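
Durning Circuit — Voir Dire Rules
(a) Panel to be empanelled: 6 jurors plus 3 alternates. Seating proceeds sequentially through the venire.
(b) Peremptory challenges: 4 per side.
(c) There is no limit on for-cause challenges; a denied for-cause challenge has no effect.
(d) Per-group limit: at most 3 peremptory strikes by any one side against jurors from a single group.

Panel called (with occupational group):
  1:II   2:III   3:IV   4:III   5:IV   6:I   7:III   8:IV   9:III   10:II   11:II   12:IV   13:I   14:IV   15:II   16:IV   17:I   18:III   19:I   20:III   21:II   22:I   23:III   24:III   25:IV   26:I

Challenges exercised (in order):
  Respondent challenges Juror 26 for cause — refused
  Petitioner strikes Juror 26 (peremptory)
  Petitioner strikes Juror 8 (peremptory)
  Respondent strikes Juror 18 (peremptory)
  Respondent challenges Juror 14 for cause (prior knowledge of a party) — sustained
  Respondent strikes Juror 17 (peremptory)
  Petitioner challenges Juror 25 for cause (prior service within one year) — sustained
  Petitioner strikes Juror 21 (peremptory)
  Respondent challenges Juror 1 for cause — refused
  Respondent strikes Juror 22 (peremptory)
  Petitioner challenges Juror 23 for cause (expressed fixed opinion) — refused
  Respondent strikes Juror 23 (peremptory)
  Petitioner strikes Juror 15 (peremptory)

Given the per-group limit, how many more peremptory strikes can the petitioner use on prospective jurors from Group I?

Petitioner peremptories so far: #26, #8, #21, #15 — 4 of 4 used, 0 left overall.
Against Group I: #26 — 1 used; per-group cap 3 leaves 2.
Binding limit: min(0, 2) = 0.

0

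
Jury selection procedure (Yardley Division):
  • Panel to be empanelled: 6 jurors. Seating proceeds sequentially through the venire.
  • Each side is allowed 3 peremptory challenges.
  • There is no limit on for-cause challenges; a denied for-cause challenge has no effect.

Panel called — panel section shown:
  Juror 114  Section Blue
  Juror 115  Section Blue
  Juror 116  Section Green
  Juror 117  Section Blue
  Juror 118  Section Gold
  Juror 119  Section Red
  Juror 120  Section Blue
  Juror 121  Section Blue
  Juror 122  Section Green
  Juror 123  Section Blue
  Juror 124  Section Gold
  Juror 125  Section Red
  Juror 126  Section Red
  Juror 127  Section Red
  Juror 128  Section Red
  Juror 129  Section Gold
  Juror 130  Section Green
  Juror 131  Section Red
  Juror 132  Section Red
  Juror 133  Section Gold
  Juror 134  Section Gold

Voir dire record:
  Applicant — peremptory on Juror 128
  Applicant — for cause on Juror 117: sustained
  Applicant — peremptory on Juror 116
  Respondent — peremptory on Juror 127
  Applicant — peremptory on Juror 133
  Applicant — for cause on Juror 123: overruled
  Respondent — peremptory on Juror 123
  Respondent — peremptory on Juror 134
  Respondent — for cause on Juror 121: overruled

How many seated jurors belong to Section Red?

Removed: #116, #117, #123, #127, #128, #133, #134.
Seated jurors 1–6: #114, #115, #118, #119, #120, #121.
Of those, in Section Red: #119 → 1.

1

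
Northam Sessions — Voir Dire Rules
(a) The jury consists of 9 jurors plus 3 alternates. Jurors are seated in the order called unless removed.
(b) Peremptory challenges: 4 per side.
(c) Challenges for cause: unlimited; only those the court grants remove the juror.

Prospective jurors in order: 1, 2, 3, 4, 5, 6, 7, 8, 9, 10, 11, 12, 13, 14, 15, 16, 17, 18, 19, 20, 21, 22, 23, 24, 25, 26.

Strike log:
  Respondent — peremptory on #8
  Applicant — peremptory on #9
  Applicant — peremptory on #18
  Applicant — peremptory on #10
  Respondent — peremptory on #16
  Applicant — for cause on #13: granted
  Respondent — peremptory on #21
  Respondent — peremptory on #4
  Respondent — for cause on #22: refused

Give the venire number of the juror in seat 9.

14

Removed: #4, #8, #9, #10, #13, #16, #18, #21. (#22 stays — for-cause denied.)
Filling seats in venire order through position 9: #1, #2, #3, #5, #6, #7, #11, #12, #14.
So seat 9 is #14.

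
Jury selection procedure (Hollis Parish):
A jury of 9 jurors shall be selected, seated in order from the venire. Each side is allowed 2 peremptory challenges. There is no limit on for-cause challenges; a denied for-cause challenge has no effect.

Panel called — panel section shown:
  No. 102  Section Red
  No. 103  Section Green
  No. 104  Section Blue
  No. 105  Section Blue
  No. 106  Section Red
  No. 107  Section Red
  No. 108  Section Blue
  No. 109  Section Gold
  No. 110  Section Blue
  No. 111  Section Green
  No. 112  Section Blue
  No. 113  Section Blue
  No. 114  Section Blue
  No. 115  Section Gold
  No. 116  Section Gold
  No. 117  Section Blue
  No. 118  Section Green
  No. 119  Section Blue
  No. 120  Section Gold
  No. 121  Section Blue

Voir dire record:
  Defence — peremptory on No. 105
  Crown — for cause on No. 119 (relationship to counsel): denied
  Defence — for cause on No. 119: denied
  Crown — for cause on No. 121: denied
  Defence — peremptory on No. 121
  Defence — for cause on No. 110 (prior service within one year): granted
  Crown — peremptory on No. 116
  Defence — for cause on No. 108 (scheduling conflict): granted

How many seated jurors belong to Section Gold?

Removed: #105, #108, #110, #116, #121.
Seated jurors 1–9: #102, #103, #104, #106, #107, #109, #111, #112, #113.
Of those, in Section Gold: #109 → 1.

1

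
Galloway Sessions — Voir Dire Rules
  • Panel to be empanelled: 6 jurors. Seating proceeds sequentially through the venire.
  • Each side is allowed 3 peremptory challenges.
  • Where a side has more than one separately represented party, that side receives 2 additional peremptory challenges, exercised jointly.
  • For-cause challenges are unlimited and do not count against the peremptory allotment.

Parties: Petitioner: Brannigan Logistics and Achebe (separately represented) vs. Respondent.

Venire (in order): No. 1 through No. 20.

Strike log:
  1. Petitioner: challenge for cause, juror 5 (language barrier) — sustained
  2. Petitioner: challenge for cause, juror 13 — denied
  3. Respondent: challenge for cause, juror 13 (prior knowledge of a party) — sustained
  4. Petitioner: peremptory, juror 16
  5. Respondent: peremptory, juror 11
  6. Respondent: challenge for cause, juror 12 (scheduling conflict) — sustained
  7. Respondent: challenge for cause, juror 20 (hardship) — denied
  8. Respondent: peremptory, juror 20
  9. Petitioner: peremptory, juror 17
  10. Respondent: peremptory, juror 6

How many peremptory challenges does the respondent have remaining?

Respondent allotment: 3.
Respondent peremptories used: #11, #20, #6 — 3 (for-cause on #13, #12, #20 don't count).
Remaining: 3 − 3 = 0.

0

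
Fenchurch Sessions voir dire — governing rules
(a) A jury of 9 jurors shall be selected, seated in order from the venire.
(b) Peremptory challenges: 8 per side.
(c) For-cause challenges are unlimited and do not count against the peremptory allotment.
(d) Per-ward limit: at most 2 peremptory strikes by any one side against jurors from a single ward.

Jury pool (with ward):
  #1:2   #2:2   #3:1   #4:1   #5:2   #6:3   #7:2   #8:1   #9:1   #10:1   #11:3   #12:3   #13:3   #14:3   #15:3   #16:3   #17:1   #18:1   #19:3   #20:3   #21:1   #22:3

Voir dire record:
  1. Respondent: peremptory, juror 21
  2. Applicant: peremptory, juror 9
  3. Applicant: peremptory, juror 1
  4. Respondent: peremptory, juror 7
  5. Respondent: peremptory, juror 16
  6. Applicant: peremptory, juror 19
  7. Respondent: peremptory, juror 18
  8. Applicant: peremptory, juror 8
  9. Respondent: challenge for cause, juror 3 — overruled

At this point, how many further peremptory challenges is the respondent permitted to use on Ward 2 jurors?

1

Respondent peremptories so far: #21, #7, #16, #18 — 4 of 8 used, 4 left overall.
Against Ward 2: #7 — 1 used; per-ward cap 2 leaves 1.
Binding limit: min(4, 1) = 1.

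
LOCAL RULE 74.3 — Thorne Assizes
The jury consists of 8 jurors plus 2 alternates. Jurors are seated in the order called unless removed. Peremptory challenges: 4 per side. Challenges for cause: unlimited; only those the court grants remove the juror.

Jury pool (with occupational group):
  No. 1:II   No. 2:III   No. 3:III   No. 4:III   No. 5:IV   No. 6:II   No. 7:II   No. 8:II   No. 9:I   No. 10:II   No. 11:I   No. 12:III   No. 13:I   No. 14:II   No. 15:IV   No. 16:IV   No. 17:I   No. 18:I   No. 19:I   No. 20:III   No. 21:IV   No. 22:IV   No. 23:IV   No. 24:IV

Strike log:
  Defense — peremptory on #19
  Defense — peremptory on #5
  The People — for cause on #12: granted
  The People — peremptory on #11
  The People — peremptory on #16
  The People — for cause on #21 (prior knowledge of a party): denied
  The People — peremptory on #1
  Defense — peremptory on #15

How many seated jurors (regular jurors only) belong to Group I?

Removed: #1, #5, #11, #12, #15, #16, #19.
Seated jurors 1–8: #2, #3, #4, #6, #7, #8, #9, #10 (alternates #13, #14 not counted).
Of those, in Group I: #9 → 1.

1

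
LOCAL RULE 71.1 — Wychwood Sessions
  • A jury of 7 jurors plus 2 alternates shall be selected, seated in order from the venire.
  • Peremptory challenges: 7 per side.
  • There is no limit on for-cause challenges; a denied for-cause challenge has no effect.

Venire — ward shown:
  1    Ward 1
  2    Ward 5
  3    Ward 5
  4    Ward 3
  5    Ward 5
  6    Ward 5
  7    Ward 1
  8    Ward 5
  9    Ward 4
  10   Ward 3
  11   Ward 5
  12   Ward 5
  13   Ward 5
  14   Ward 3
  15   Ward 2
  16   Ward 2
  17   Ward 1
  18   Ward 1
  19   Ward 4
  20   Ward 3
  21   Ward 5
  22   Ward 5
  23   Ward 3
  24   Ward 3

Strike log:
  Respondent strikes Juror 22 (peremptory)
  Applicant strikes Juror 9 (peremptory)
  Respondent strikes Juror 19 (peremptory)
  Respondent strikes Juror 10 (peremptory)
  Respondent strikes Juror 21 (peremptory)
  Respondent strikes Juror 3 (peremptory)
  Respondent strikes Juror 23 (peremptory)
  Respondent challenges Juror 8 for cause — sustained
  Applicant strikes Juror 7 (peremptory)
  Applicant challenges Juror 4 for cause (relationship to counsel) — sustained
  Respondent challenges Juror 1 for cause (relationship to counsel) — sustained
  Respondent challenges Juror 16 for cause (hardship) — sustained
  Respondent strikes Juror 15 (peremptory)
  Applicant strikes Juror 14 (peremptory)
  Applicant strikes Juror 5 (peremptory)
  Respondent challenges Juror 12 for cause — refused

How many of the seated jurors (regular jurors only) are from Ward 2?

0

Removed: #1, #3, #4, #5, #7, #8, #9, #10, #14, #15, #16, #19, #21, #22, #23.
Seated jurors 1–7: #2, #6, #11, #12, #13, #17, #18 (alternates #20, #24 not counted).
None of those are in Ward 2 → 0.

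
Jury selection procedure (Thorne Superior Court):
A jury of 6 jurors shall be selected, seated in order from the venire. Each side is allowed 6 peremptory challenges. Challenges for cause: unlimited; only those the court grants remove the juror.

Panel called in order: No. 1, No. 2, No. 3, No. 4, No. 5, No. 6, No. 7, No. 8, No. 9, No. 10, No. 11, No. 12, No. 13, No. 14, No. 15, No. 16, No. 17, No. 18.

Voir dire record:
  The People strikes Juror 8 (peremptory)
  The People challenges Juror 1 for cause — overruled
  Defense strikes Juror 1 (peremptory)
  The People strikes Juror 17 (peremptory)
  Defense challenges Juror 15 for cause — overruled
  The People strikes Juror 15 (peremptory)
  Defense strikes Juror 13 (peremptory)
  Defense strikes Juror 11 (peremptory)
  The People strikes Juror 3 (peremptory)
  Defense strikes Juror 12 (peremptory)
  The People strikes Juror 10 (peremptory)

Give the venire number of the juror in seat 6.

Removed: #1, #3, #8, #10, #11, #12, #13, #15, #17.
Filling seats in venire order through position 6: #2, #4, #5, #6, #7, #9.
So seat 6 is #9.

9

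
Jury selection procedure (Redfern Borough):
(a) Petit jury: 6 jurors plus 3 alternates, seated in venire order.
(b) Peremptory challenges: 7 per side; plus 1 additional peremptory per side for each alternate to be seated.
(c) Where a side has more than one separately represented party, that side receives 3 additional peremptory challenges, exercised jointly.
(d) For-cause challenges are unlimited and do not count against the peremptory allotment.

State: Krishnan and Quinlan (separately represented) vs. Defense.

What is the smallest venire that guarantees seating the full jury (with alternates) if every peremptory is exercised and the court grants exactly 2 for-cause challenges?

Seats to fill: 6 + 3 alternates = 9.
Peremptories — State: 7 + 1×3 + 3 = 13; Defense: 7 + 1×3 = 10; total 23.
For-cause removals: 2.
Minimum venire: 9 + 23 + 2 = 34.

34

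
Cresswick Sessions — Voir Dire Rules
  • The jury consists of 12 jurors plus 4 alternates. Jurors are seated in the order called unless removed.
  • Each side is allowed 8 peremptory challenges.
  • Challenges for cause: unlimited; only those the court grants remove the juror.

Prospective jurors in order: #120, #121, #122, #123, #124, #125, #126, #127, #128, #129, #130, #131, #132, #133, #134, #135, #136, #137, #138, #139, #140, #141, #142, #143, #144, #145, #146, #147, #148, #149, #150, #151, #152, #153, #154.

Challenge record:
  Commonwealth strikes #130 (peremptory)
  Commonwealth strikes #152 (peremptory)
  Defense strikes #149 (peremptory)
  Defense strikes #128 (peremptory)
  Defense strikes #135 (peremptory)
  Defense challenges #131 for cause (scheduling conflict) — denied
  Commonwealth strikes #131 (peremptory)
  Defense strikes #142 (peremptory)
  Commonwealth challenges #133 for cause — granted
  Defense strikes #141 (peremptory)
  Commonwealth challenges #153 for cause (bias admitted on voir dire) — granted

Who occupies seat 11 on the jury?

134

Removed: #128, #130, #131, #133, #135, #141, #142, #149, #152, #153.
Filling seats in venire order through position 11: #120, #121, #122, #123, #124, #125, #126, #127, #129, #132, #134.
So seat 11 is #134.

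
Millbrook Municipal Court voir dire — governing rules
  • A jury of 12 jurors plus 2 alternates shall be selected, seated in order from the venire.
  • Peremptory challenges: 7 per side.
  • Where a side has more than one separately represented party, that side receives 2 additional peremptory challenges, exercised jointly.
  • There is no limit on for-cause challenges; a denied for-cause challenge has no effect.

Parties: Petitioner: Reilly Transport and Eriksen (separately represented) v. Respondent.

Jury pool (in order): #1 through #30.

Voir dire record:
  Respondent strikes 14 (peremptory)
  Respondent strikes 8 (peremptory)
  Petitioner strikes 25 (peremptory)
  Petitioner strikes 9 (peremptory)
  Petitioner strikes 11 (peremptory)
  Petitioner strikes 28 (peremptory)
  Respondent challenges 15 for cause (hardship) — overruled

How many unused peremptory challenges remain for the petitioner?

5

Petitioner allotment: 7 base + 2 multi-party = 9.
Petitioner peremptories used: #25, #9, #11, #28 — 4.
Remaining: 9 − 4 = 5.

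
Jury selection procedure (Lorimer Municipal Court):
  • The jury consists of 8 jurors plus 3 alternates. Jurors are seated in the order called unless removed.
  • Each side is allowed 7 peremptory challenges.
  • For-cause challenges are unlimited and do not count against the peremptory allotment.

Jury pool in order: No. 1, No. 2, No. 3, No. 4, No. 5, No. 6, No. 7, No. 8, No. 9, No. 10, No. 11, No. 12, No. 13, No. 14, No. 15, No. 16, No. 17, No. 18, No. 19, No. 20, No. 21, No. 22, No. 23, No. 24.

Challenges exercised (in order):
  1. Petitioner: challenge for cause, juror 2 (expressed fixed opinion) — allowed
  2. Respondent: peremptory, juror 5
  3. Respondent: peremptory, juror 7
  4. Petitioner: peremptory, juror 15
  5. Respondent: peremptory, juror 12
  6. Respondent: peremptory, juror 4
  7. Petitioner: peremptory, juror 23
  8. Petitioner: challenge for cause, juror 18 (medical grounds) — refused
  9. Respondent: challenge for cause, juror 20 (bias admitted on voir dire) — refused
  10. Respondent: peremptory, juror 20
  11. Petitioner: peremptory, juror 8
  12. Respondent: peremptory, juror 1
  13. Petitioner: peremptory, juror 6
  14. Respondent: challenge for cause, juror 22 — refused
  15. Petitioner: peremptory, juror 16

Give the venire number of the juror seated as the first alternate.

19

Removed: #1, #2, #4, #5, #6, #7, #8, #12, #15, #16, #20, #23. (#18, #22 stay — for-cause denied.)
Seating in order: seats 1–8 → #3, #9, #10, #11, #13, #14, #17, #18; alternates → #19, #21, #22.
So alternate 1 is #19.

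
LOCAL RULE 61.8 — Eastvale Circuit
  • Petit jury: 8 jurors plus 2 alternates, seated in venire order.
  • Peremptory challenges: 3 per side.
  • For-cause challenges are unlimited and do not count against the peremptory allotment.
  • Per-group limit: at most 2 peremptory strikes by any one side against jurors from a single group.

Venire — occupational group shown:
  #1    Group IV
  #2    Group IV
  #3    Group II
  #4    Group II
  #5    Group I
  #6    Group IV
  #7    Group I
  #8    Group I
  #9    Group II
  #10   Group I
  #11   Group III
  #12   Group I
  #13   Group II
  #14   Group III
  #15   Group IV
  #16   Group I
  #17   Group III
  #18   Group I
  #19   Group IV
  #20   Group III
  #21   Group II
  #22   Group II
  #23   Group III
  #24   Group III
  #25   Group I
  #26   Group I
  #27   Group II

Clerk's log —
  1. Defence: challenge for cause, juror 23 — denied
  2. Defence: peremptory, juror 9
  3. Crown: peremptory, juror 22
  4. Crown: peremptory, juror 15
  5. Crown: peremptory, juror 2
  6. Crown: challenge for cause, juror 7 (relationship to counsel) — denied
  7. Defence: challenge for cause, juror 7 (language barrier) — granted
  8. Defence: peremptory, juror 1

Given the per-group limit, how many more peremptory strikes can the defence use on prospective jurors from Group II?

Defence peremptories so far: #9, #1 — 2 of 3 used, 1 left overall.
Against Group II: #9 — 1 used; per-group cap 2 leaves 1.
Binding limit: min(1, 1) = 1.

1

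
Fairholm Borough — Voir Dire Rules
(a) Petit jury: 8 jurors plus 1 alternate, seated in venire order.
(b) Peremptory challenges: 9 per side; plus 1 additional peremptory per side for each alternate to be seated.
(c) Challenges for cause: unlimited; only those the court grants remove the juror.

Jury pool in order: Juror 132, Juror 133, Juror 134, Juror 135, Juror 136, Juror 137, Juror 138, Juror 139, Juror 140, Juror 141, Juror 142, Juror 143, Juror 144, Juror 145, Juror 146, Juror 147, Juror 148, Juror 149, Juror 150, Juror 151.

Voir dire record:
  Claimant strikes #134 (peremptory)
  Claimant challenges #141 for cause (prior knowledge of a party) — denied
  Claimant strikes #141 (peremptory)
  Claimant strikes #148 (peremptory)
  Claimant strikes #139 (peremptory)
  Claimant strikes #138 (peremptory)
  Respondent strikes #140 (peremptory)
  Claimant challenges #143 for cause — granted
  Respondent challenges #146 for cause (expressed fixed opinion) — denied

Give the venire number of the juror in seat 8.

Removed: #134, #138, #139, #140, #141, #143, #148. (#146 stays — for-cause denied.)
Seating in order: seats 1–8 → #132, #133, #135, #136, #137, #142, #144, #145; alternates → #146.
So seat 8 is #145.

145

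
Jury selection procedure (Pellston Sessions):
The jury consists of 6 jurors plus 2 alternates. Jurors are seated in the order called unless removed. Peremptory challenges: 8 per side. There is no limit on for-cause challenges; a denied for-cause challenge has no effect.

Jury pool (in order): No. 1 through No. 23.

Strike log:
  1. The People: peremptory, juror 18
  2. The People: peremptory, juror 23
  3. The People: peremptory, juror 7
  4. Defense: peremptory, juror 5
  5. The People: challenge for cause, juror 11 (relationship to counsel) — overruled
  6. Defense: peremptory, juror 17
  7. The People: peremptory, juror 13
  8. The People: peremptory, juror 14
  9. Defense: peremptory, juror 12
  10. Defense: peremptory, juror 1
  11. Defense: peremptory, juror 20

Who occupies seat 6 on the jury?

Removed: #1, #5, #7, #12, #13, #14, #17, #18, #20, #23. (#11 stays — for-cause denied.)
Seating in order: seats 1–6 → #2, #3, #4, #6, #8, #9; alternates → #10, #11.
So seat 6 is #9.

9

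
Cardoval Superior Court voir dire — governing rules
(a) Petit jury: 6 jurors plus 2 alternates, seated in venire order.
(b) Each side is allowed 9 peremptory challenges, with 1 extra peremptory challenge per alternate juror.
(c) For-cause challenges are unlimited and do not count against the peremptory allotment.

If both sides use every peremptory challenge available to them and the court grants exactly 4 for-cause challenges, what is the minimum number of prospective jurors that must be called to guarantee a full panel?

Seats to fill: 6 + 2 alternates = 8.
Peremptories: 9 + 1×2 = 11 per side × 2 sides = 22.
For-cause removals: 4.
Minimum venire: 8 + 22 + 4 = 34.

34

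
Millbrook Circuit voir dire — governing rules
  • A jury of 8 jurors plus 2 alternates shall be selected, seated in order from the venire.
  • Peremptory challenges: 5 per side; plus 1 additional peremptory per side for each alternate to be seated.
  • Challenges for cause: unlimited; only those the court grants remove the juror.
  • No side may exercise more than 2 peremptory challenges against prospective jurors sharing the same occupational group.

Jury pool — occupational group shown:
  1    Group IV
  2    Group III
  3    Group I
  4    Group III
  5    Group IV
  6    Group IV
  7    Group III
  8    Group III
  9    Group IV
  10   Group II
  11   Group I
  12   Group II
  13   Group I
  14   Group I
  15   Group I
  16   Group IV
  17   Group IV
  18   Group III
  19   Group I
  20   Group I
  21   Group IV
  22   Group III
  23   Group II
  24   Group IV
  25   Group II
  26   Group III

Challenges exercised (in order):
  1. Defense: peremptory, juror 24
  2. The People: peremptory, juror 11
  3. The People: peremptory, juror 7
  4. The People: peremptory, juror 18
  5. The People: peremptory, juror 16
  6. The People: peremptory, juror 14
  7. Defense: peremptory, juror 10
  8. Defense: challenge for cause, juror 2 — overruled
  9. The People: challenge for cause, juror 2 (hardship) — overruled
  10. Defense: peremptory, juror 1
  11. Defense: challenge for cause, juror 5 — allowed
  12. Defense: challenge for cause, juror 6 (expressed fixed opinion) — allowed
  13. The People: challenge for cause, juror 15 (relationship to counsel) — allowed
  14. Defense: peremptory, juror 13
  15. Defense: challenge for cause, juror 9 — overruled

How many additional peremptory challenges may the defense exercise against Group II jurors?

Defense peremptories so far: #24, #10, #1, #13 — 4 of 7 used, 3 left overall.
Against Group II: #10 — 1 used; per-group cap 2 leaves 1.
Binding limit: min(3, 1) = 1.

1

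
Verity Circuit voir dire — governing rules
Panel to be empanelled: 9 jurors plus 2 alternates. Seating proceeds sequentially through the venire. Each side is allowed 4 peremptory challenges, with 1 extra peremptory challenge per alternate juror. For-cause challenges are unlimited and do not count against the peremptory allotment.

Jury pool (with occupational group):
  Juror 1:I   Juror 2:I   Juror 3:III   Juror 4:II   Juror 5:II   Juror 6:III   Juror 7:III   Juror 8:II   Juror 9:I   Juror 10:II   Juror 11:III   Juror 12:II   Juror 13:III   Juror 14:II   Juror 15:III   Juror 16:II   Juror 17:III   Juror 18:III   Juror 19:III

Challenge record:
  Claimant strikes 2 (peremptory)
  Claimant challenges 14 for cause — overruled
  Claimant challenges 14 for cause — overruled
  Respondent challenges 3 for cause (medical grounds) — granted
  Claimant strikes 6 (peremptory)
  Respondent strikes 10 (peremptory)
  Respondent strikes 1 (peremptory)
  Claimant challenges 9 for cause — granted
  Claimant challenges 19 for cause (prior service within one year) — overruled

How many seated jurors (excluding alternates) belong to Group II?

5

Removed: #1, #2, #3, #6, #9, #10.
Seated jurors 1–9: #4, #5, #7, #8, #11, #12, #13, #14, #15 (alternates #16, #17 not counted).
Of those, in Group II: #4, #5, #8, #12, #14 → 5.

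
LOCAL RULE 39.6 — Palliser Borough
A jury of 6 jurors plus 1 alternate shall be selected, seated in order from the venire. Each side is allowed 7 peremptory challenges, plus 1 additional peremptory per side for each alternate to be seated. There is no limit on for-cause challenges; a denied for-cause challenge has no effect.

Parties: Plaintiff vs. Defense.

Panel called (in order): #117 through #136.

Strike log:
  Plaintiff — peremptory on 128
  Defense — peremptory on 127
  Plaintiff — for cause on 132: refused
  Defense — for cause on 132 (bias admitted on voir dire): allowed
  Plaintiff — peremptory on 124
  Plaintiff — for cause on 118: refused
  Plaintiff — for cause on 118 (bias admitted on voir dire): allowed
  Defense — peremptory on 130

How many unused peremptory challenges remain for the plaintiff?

Plaintiff allotment: 7 base + 1 × 1 alternate = 8.
Plaintiff peremptories used: #128, #124 — 2 (for-cause on #132, #118, #118 don't count).
Remaining: 8 − 2 = 6.

6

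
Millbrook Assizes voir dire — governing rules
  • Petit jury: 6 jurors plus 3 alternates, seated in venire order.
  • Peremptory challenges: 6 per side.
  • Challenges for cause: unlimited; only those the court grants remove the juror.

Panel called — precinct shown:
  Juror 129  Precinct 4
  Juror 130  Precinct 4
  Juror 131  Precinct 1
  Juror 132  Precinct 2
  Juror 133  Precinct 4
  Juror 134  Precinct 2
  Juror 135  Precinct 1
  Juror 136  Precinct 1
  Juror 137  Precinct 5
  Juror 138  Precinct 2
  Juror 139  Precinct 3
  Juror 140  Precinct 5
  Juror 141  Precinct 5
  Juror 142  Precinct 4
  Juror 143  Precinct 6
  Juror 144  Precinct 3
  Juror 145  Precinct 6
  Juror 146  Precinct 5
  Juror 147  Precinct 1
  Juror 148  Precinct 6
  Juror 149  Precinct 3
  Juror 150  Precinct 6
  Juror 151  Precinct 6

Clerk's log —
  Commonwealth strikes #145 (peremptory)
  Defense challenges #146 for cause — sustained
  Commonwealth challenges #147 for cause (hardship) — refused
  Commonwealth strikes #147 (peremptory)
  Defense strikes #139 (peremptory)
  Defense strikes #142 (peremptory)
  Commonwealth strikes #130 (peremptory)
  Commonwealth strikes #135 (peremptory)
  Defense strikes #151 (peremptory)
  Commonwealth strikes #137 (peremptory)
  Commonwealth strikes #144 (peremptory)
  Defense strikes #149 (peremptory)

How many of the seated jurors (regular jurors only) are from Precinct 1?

Removed: #130, #135, #137, #139, #142, #144, #145, #146, #147, #149, #151.
Seated jurors 1–6: #129, #131, #132, #133, #134, #136 (alternates #138, #140, #141 not counted).
Of those, in Precinct 1: #131, #136 → 2.

2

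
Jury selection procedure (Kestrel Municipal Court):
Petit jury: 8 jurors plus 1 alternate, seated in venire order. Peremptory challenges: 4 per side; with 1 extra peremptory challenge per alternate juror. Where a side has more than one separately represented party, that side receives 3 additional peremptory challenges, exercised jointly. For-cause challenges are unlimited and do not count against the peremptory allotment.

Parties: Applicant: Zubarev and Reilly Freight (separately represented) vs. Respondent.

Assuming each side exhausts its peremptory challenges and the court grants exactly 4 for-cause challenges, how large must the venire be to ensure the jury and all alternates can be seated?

26

Seats to fill: 8 + 1 alternates = 9.
Peremptories — Applicant: 4 + 1×1 + 3 = 8; Respondent: 4 + 1×1 = 5; total 13.
For-cause removals: 4.
Minimum venire: 9 + 13 + 4 = 26.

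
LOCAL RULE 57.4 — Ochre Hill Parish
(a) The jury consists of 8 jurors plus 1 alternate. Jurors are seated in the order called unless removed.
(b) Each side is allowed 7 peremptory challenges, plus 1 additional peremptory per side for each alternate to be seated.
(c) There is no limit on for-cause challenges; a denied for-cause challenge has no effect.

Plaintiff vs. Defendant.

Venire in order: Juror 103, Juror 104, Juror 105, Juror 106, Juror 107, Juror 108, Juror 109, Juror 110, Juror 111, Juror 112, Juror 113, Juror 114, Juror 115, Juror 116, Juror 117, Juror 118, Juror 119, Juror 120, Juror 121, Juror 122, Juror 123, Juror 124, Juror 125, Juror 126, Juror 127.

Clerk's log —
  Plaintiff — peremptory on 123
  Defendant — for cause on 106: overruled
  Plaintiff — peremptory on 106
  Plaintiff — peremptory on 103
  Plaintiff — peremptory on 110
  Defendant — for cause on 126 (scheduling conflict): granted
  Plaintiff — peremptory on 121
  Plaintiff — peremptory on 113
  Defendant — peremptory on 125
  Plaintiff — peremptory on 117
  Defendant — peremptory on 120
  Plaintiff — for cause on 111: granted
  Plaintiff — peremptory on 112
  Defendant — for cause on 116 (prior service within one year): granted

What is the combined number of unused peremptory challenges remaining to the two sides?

Plaintiff allotment: 7 base + 1 × 1 alternate = 8. Defendant allotment: 7 base + 1 × 1 alternate = 8.
Plaintiff peremptories used: #123, #106, #103, #110, #121, #113, #117, #112 — 8 (the for-cause on #111 doesn't count).
Defendant peremptories used: #125, #120 — 2 (for-cause on #106, #126, #116 don't count).
Remaining: (8 − 8) + (8 − 2) = 6.

6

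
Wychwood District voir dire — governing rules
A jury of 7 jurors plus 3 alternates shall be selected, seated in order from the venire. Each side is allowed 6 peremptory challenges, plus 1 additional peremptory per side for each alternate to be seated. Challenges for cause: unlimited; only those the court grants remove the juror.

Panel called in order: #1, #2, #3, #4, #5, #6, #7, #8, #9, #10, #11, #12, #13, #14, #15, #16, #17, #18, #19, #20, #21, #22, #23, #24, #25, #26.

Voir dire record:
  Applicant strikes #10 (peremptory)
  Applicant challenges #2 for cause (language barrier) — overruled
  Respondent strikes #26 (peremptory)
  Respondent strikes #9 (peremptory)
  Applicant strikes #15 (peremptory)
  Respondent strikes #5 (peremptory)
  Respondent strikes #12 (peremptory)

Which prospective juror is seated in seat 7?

8

Removed: #5, #9, #10, #12, #15, #26. (#2 stays — for-cause denied.)
Filling seats in venire order through position 7: #1, #2, #3, #4, #6, #7, #8.
So seat 7 is #8.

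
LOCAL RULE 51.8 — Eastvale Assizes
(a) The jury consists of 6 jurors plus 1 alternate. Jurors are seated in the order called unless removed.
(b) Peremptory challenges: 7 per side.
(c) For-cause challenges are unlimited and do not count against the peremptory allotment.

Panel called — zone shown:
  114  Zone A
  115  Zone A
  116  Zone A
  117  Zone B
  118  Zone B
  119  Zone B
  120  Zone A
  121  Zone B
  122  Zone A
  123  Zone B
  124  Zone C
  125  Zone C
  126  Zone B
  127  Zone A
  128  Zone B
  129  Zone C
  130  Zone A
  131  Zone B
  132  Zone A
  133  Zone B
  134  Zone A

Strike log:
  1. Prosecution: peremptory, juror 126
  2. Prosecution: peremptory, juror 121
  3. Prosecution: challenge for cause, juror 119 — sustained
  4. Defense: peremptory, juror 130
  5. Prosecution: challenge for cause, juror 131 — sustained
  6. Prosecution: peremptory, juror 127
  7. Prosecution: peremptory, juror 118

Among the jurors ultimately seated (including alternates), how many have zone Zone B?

Removed: #118, #119, #121, #126, #127, #130, #131.
Seated (7 incl. alternates): #114, #115, #116, #117, #120, #122, #123.
Of those, in Zone B: #117, #123 → 2.

2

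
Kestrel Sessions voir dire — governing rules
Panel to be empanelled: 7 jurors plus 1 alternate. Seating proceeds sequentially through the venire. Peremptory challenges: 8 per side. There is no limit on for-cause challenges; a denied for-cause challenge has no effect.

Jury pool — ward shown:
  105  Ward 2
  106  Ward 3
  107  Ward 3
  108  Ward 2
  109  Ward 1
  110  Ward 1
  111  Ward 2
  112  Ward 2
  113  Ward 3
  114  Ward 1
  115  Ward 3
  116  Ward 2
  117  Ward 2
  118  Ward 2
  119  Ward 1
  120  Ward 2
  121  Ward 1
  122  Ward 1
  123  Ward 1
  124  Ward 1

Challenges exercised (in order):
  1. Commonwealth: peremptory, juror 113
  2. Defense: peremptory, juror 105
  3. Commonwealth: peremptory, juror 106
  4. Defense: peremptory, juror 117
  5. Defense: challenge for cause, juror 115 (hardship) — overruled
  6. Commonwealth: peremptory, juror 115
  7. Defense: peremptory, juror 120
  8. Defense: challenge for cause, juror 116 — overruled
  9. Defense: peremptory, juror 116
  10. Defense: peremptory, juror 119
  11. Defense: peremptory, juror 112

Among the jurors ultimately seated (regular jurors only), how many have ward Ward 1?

3

Removed: #105, #106, #112, #113, #115, #116, #117, #119, #120.
Seated jurors 1–7: #107, #108, #109, #110, #111, #114, #118 (alternates #121 not counted).
Of those, in Ward 1: #109, #110, #114 → 3.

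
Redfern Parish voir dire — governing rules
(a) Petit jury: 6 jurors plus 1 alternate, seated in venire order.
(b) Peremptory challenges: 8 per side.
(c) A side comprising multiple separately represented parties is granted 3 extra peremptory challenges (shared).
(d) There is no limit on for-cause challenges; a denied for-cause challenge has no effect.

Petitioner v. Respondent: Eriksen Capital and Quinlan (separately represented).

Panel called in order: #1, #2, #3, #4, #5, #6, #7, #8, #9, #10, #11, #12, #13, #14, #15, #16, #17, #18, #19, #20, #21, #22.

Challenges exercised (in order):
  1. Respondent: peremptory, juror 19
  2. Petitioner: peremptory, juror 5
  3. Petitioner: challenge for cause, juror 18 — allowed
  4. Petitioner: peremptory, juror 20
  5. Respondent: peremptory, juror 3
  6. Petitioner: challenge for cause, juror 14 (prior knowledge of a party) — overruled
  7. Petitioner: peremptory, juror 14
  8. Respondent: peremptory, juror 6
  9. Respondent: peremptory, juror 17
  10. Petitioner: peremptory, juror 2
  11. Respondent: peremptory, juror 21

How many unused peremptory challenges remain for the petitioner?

Petitioner allotment: 8.
Petitioner peremptories used: #5, #20, #14, #2 — 4 (for-cause on #18, #14 don't count).
Remaining: 8 − 4 = 4.

4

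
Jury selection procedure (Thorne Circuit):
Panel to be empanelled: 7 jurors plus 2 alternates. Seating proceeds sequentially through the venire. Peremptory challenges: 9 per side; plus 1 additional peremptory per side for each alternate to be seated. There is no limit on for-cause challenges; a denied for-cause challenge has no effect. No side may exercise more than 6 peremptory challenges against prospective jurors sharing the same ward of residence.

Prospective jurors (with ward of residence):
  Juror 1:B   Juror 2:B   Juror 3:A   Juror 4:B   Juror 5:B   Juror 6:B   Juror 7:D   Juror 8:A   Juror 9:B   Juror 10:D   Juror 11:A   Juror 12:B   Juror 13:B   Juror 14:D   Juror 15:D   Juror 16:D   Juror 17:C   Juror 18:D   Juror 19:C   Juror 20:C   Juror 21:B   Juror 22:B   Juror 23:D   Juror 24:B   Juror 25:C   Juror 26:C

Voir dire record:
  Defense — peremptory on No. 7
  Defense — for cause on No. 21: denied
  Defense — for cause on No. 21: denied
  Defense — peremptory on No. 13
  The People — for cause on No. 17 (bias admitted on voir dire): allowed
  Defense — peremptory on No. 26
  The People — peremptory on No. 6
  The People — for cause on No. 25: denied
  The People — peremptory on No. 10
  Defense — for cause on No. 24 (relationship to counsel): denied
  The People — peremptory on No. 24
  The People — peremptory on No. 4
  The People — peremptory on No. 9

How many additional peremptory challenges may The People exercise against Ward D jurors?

5

The People peremptories so far: #6, #10, #24, #4, #9 — 5 of 11 used, 6 left overall.
Against Ward D: #10 — 1 used; per-ward cap 6 leaves 5.
Binding limit: min(6, 5) = 5.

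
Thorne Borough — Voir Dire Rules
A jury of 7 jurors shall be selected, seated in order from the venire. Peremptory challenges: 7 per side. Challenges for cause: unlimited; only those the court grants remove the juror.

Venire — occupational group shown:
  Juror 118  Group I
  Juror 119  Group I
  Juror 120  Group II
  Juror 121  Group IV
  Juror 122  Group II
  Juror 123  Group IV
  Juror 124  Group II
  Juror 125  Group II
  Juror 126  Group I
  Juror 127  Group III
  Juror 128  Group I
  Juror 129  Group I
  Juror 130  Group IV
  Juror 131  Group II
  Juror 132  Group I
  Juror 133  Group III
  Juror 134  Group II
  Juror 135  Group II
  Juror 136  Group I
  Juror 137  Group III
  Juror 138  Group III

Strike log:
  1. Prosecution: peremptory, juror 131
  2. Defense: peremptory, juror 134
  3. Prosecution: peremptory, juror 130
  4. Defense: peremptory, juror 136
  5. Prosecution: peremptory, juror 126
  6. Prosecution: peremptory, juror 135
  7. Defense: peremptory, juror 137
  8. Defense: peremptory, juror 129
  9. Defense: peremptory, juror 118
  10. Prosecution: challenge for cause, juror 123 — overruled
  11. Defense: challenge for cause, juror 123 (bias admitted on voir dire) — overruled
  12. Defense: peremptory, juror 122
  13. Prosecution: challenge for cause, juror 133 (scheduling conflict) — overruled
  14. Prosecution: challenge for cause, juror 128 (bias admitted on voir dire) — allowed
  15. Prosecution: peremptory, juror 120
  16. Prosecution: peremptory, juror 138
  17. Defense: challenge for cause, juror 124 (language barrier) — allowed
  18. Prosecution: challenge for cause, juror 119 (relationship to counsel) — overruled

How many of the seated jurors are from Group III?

Removed: #118, #120, #122, #124, #126, #128, #129, #130, #131, #134, #135, #136, #137, #138.
Seated jurors 1–7: #119, #121, #123, #125, #127, #132, #133.
Of those, in Group III: #127, #133 → 2.

2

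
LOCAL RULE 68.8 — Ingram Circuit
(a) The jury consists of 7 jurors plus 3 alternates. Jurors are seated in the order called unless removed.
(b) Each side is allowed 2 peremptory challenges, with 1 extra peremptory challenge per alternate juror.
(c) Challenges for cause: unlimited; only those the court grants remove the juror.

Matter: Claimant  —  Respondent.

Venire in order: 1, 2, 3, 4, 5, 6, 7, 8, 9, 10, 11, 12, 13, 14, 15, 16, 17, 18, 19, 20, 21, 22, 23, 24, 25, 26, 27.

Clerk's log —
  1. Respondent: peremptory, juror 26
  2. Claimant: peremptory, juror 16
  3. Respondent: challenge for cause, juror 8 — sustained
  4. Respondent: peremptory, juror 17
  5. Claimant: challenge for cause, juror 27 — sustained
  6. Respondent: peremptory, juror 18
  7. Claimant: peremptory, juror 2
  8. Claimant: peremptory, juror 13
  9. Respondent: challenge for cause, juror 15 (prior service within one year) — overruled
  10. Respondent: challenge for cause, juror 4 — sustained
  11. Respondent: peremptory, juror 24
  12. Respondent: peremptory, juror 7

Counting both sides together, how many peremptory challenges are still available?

Claimant allotment: 2 base + 1 × 3 alternates = 5. Respondent allotment: 2 base + 1 × 3 alternates = 5.
Claimant peremptories used: #16, #2, #13 — 3 (the for-cause on #27 doesn't count).
Respondent peremptories used: #26, #17, #18, #24, #7 — 5 (for-cause on #8, #15, #4 don't count).
Remaining: (5 − 3) + (5 − 5) = 2.

2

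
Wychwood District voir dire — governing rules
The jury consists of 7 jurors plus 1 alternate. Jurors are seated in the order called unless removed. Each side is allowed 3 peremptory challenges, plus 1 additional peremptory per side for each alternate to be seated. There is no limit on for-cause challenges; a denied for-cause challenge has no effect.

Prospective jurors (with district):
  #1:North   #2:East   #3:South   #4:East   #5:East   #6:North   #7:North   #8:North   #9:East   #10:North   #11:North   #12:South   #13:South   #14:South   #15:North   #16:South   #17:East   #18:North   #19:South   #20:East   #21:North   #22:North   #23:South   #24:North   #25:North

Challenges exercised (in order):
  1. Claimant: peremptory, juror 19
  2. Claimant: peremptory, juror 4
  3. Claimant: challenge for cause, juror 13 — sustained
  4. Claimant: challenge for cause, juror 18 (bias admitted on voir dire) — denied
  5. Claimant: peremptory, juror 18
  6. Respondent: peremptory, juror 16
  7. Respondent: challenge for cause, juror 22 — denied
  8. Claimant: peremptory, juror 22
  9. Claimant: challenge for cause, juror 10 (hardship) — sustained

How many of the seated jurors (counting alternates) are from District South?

1

Removed: #4, #10, #13, #16, #18, #19, #22.
Seated (8 incl. alternates): #1, #2, #3, #5, #6, #7, #8, #9.
Of those, in District South: #3 → 1.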